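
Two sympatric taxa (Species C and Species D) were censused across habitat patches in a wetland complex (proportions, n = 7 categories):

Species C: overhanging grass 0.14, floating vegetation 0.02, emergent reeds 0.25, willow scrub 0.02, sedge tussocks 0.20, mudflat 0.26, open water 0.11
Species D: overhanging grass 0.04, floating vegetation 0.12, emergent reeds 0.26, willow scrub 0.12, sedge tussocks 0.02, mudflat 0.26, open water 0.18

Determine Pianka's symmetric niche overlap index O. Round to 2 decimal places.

Σ p₁ᵢp₂ᵢ = 0.0056 + 0.0024 + 0.0650 + 0.0024 + 0.0040 + 0.0676 + 0.0198 = 0.1668
Σp_1ᵢ² = 0.14² + 0.02² + 0.25² + 0.02² + 0.20² + 0.26² + 0.11² = 0.0196 + 0.0004 + 0.0625 + 0.0004 + 0.0400 + 0.0676 + 0.0121 = 0.2026
Σp_2ᵢ² = 0.04² + 0.12² + 0.26² + 0.12² + 0.02² + 0.26² + 0.18² = 0.0016 + 0.0144 + 0.0676 + 0.0144 + 0.0004 + 0.0676 + 0.0324 = 0.1984
O = 0.1668 / √(0.2026 × 0.1984) = 0.1668 / 0.20049 = 0.8320

0.83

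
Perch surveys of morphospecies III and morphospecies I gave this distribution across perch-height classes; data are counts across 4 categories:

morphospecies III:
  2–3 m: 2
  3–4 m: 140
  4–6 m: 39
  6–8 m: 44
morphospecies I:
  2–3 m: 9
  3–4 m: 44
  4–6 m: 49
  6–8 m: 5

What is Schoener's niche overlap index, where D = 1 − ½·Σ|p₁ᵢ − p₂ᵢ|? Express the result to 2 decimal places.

0.64

Proportions for morphospecies III (n=225): 2/225=0.0089, 140/225=0.6222, 39/225=0.1733, 44/225=0.1956
Proportions for morphospecies I (n=107): 9/107=0.0841, 44/107=0.4112, 49/107=0.4579, 5/107=0.0467
Σ|p₁ᵢ − p₂ᵢ| = 0.0752 + 0.2110 + 0.2846 + 0.1489 = 0.7197
D = 1 − ½ × 0.7197 = 1 − 0.35985 = 0.64015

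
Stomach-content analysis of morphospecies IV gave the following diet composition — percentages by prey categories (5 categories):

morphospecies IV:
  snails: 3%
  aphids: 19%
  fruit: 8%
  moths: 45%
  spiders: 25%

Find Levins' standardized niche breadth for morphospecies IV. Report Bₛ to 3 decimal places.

0.561

Convert percentages to proportions (divide by 100).
Σpᵢ² = 0.03² + 0.19² + 0.08² + 0.45² + 0.25² = 0.0009 + 0.0361 + 0.0064 + 0.2025 + 0.0625 = 0.3084
B = 1 / 0.3084 = 3.24254
Bₛ = (B − 1)/(n − 1) = (3.24254 − 1)/(5 − 1) = 2.24254/4 = 0.56064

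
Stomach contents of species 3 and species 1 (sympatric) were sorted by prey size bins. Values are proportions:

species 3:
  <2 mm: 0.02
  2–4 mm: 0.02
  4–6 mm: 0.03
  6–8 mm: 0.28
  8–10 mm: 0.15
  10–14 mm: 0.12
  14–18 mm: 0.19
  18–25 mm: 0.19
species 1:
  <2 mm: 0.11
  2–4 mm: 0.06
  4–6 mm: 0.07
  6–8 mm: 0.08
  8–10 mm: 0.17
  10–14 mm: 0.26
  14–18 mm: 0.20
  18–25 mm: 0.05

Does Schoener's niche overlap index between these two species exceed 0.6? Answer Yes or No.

Σ|p₁ᵢ − p₂ᵢ| = 0.09 + 0.04 + 0.04 + 0.20 + 0.02 + 0.14 + 0.01 + 0.14 = 0.68
D = 1 − ½ × 0.68 = 1 − 0.340 = 0.6600
D = 0.6600 > 0.6 → Yes.

Yes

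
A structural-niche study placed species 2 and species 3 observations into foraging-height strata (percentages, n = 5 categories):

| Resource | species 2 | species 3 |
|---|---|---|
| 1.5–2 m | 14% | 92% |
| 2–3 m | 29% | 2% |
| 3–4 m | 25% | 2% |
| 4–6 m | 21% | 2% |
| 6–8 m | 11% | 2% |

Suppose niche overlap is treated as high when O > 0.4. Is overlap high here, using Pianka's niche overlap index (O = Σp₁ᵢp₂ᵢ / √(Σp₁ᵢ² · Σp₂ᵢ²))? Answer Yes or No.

No

Convert percentages to proportions (divide by 100).
Σ p₁ᵢp₂ᵢ = 0.1288 + 0.0058 + 0.0050 + 0.0042 + 0.0022 = 0.1460
Σp_1ᵢ² = 0.14² + 0.29² + 0.25² + 0.21² + 0.11² = 0.0196 + 0.0841 + 0.0625 + 0.0441 + 0.0121 = 0.2224
Σp_2ᵢ² = 0.92² + 0.02² + 0.02² + 0.02² + 0.02² = 0.8464 + 0.0004 + 0.0004 + 0.0004 + 0.0004 = 0.8480
O = 0.1460 / √(0.2224 × 0.8480) = 0.1460 / 0.43428 = 0.3362
O = 0.3362 < 0.4 → No.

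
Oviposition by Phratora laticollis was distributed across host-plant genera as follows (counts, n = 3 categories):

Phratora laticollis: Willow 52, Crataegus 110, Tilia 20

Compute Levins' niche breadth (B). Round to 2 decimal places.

2.18

Proportions for Phratora laticollis (n=182): 52/182=0.2857, 110/182=0.6044, 20/182=0.1099
Σpᵢ² = 0.2857² + 0.6044² + 0.1099² = 0.081624 + 0.365299 + 0.012078 = 0.459001
B = 1 / 0.459001 = 2.1786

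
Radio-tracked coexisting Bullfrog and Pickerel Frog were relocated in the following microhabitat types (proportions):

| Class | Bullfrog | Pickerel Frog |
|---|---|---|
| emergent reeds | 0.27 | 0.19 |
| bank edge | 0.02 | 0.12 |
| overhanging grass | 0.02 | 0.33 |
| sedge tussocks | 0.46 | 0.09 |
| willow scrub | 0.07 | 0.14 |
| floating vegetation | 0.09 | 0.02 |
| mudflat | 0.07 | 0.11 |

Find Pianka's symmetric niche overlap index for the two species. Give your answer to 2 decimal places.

0.49

Σ p₁ᵢp₂ᵢ = 0.0513 + 0.0024 + 0.0066 + 0.0414 + 0.0098 + 0.0018 + 0.0077 = 0.1210
Σp_1ᵢ² = 0.27² + 0.02² + 0.02² + 0.46² + 0.07² + 0.09² + 0.07² = 0.0729 + 0.0004 + 0.0004 + 0.2116 + 0.0049 + 0.0081 + 0.0049 = 0.3032
Σp_2ᵢ² = 0.19² + 0.12² + 0.33² + 0.09² + 0.14² + 0.02² + 0.11² = 0.0361 + 0.0144 + 0.1089 + 0.0081 + 0.0196 + 0.0004 + 0.0121 = 0.1996
O = 0.1210 / √(0.3032 × 0.1996) = 0.1210 / 0.24601 = 0.4918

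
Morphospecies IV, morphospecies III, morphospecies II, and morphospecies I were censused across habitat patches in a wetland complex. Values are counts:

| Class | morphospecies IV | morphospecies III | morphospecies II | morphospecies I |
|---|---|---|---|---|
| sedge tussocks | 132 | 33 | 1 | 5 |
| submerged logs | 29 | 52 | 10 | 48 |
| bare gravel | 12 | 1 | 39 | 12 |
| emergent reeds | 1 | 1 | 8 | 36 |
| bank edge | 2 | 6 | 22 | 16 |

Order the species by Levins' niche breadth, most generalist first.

Proportions for morphospecies IV (n=176): 132/176=0.7500, 29/176=0.1648, 12/176=0.0682, 1/176=0.0057, 2/176=0.0114
Proportions for morphospecies III (n=93): 33/93=0.3548, 52/93=0.5591, 1/93=0.0108, 1/93=0.0108, 6/93=0.0645
Proportions for morphospecies II (n=80): 1/80=0.0125, 10/80=0.1250, 39/80=0.4875, 8/80=0.1000, 22/80=0.2750
Proportions for morphospecies I (n=117): 5/117=0.0427, 48/117=0.4103, 12/117=0.1026, 36/117=0.3077, 16/117=0.1368
Σp_IVᵢ² = 0.7500² + 0.1648² + 0.0682² + 0.0057² + 0.0114² = 0.562500 + 0.027159 + 0.004651 + 0.000032 + 0.000130 = 0.594472
B_IV = 1 / 0.594472 = 1.6822
Σp_IIIᵢ² = 0.3548² + 0.5591² + 0.0108² + 0.0108² + 0.0645² = 0.125883 + 0.312593 + 0.000117 + 0.000117 + 0.004160 = 0.442870
B_III = 1 / 0.442870 = 2.2580
Σp_IIᵢ² = 0.0125² + 0.1250² + 0.4875² + 0.1000² + 0.2750² = 0.000156 + 0.015625 + 0.237656 + 0.010000 + 0.075625 = 0.339062
B_II = 1 / 0.339062 = 2.9493
Σp_Iᵢ² = 0.0427² + 0.4103² + 0.1026² + 0.3077² + 0.1368² = 0.001823 + 0.168346 + 0.010527 + 0.094679 + 0.018714 = 0.294089
B_I = 1 / 0.294089 = 3.4003
Ranking by B (broadest → narrowest): morphospecies I (3.40) > morphospecies II (2.95) > morphospecies III (2.26) > morphospecies IV (1.68)

morphospecies I > morphospecies II > morphospecies III > morphospecies IV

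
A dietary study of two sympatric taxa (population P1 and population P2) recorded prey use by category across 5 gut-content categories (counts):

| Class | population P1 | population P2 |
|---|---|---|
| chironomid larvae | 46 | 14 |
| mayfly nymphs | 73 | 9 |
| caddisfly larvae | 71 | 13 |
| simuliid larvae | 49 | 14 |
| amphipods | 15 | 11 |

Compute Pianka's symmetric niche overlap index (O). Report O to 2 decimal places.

0.91

Proportions for population P1 (n=254): 46/254=0.1811, 73/254=0.2874, 71/254=0.2795, 49/254=0.1929, 15/254=0.0591
Proportions for population P2 (n=61): 14/61=0.2295, 9/61=0.1475, 13/61=0.2131, 14/61=0.2295, 11/61=0.1803
Σ p₁ᵢp₂ᵢ = 0.041562 + 0.042392 + 0.059561 + 0.044271 + 0.010656 = 0.198442
Σp_1ᵢ² = 0.1811² + 0.2874² + 0.2795² + 0.1929² + 0.0591² = 0.032797 + 0.082599 + 0.078120 + 0.037210 + 0.003493 = 0.234219
Σp_2ᵢ² = 0.2295² + 0.1475² + 0.2131² + 0.2295² + 0.1803² = 0.052670 + 0.021756 + 0.045412 + 0.052670 + 0.032508 = 0.205016
O = 0.198442 / √(0.234219 × 0.205016) = 0.198442 / 0.2191316 = 0.9056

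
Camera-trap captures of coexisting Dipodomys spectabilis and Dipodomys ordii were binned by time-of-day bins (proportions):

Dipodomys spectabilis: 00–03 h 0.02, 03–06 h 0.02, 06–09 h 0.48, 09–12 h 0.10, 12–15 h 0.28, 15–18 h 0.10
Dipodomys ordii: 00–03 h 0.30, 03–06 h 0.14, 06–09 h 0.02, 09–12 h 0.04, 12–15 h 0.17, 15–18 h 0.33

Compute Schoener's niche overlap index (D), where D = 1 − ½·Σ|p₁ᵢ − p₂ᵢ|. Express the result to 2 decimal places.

0.37

Σ|p₁ᵢ − p₂ᵢ| = 0.28 + 0.12 + 0.46 + 0.06 + 0.11 + 0.23 = 1.26
D = 1 − ½ × 1.26 = 1 − 0.630 = 0.3700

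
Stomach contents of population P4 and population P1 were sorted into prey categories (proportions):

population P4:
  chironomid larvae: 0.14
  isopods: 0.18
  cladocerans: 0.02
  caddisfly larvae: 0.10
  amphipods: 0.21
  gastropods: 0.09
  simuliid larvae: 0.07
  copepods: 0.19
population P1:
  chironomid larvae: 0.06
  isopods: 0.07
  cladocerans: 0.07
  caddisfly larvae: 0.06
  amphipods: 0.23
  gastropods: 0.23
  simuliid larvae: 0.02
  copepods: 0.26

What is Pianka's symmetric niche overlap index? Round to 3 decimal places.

Σ p₁ᵢp₂ᵢ = 0.0084 + 0.0126 + 0.0014 + 0.0060 + 0.0483 + 0.0207 + 0.0014 + 0.0494 = 0.1482
Σp_1ᵢ² = 0.14² + 0.18² + 0.02² + 0.10² + 0.21² + 0.09² + 0.07² + 0.19² = 0.0196 + 0.0324 + 0.0004 + 0.0100 + 0.0441 + 0.0081 + 0.0049 + 0.0361 = 0.1556
Σp_2ᵢ² = 0.06² + 0.07² + 0.07² + 0.06² + 0.23² + 0.23² + 0.02² + 0.26² = 0.0036 + 0.0049 + 0.0049 + 0.0036 + 0.0529 + 0.0529 + 0.0004 + 0.0676 = 0.1908
O = 0.1482 / √(0.1556 × 0.1908) = 0.1482 / 0.172303 = 0.86011

0.860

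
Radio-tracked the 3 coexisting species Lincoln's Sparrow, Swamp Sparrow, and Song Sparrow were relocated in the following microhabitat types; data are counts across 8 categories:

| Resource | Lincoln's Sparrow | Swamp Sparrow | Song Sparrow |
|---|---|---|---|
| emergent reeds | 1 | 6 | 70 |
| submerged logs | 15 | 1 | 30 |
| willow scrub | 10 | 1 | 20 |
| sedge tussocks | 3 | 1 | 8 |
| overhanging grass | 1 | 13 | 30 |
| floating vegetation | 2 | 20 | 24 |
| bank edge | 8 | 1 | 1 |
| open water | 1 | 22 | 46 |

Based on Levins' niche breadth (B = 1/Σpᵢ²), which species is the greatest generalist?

Proportions for Lincoln's Sparrow (n=41): 1/41=0.0244, 15/41=0.3659, 10/41=0.2439, 3/41=0.0732, 1/41=0.0244, 2/41=0.0488, 8/41=0.1951, 1/41=0.0244
Proportions for Swamp Sparrow (n=65): 6/65=0.0923, 1/65=0.0154, 1/65=0.0154, 1/65=0.0154, 13/65=0.2000, 20/65=0.3077, 1/65=0.0154, 22/65=0.3385
Proportions for Song Sparrow (n=229): 70/229=0.3057, 30/229=0.1310, 20/229=0.0873, 8/229=0.0349, 30/229=0.1310, 24/229=0.1048, 1/229=0.0044, 46/229=0.2009
Σp_Lincᵢ² = 0.0244² + 0.3659² + 0.2439² + 0.0732² + 0.0244² + 0.0488² + 0.1951² + 0.0244² = 0.000595 + 0.133883 + 0.059487 + 0.005358 + 0.000595 + 0.002381 + 0.038064 + 0.000595 = 0.240958
B_Linc = 1 / 0.240958 = 4.1501
Σp_Swamᵢ² = 0.0923² + 0.0154² + 0.0154² + 0.0154² + 0.2000² + 0.3077² + 0.0154² + 0.3385² = 0.008519 + 0.000237 + 0.000237 + 0.000237 + 0.040000 + 0.094679 + 0.000237 + 0.114582 = 0.258728
B_Swam = 1 / 0.258728 = 3.8651
Σp_Songᵢ² = 0.3057² + 0.1310² + 0.0873² + 0.0349² + 0.1310² + 0.1048² + 0.0044² + 0.2009² = 0.093452 + 0.017161 + 0.007621 + 0.001218 + 0.017161 + 0.010983 + 0.000019 + 0.040361 = 0.187976
B_Song = 1 / 0.187976 = 5.3198
Highest B → broadest niche (most generalist): Song Sparrow (B = 5.32).

Song Sparrow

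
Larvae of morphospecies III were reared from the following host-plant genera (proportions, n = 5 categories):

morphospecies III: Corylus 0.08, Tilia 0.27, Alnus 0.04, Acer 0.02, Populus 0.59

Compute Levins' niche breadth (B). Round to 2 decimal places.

Σpᵢ² = 0.08² + 0.27² + 0.04² + 0.02² + 0.59² = 0.0064 + 0.0729 + 0.0016 + 0.0004 + 0.3481 = 0.4294
B = 1 / 0.4294 = 2.3288

2.33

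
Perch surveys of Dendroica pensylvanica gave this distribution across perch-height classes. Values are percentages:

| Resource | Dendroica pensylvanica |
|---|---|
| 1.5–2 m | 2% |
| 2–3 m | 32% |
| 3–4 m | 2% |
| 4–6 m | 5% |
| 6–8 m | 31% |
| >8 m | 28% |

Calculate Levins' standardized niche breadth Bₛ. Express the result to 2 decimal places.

Convert percentages to proportions (divide by 100).
Σpᵢ² = 0.02² + 0.32² + 0.02² + 0.05² + 0.31² + 0.28² = 0.0004 + 0.1024 + 0.0004 + 0.0025 + 0.0961 + 0.0784 = 0.2802
B = 1 / 0.2802 = 3.5689
Bₛ = (B − 1)/(n − 1) = (3.5689 − 1)/(6 − 1) = 2.5689/5 = 0.5138

0.51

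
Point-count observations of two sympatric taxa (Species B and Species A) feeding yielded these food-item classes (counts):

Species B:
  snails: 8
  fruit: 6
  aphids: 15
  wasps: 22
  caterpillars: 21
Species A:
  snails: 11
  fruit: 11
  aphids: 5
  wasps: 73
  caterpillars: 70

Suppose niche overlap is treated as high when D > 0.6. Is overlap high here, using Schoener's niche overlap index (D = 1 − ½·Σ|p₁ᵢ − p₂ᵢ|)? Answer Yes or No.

Yes

Proportions for Species B (n=72): 8/72=0.1111, 6/72=0.0833, 15/72=0.2083, 22/72=0.3056, 21/72=0.2917
Proportions for Species A (n=170): 11/170=0.0647, 11/170=0.0647, 5/170=0.0294, 73/170=0.4294, 70/170=0.4118
Σ|p₁ᵢ − p₂ᵢ| = 0.0464 + 0.0186 + 0.1789 + 0.1238 + 0.1201 = 0.4878
D = 1 − ½ × 0.4878 = 1 − 0.24390 = 0.75610
D = 0.75610 > 0.6 → Yes.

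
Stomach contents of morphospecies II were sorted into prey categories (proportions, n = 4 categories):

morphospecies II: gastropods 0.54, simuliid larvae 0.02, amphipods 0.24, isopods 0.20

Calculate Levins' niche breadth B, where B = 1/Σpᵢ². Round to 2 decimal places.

Σpᵢ² = 0.54² + 0.02² + 0.24² + 0.20² = 0.2916 + 0.0004 + 0.0576 + 0.0400 = 0.3896
B = 1 / 0.3896 = 2.5667

2.57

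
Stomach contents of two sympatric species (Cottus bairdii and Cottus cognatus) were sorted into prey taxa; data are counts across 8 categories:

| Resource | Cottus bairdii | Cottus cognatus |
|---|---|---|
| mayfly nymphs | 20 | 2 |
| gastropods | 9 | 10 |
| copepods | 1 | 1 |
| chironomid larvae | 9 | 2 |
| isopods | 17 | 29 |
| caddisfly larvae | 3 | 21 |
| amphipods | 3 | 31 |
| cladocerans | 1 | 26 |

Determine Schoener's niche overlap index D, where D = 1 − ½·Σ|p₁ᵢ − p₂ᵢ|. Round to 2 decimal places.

Proportions for Cottus bairdii (n=63): 20/63=0.3175, 9/63=0.1429, 1/63=0.0159, 9/63=0.1429, 17/63=0.2698, 3/63=0.0476, 3/63=0.0476, 1/63=0.0159
Proportions for Cottus cognatus (n=122): 2/122=0.0164, 10/122=0.0820, 1/122=0.0082, 2/122=0.0164, 29/122=0.2377, 21/122=0.1721, 31/122=0.2541, 26/122=0.2131
Σ|p₁ᵢ − p₂ᵢ| = 0.3011 + 0.0609 + 0.0077 + 0.1265 + 0.0321 + 0.1245 + 0.2065 + 0.1972 = 1.0565
D = 1 − ½ × 1.0565 = 1 − 0.52825 = 0.47175

0.47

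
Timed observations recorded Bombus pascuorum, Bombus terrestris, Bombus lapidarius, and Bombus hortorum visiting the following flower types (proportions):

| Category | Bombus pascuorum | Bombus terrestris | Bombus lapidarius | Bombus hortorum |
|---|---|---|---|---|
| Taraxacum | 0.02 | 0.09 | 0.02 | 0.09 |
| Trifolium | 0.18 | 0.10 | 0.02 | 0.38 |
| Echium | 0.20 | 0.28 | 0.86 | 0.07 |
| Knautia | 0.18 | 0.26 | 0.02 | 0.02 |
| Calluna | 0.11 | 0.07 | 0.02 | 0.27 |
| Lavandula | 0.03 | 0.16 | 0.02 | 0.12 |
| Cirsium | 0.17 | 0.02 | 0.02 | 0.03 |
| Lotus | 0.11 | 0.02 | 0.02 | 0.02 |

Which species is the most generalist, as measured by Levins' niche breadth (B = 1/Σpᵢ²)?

Σp_pascᵢ² = 0.02² + 0.18² + 0.20² + 0.18² + 0.11² + 0.03² + 0.17² + 0.11² = 0.0004 + 0.0324 + 0.0400 + 0.0324 + 0.0121 + 0.0009 + 0.0289 + 0.0121 = 0.1592
B_pasc = 1 / 0.1592 = 6.2814
Σp_terrᵢ² = 0.09² + 0.10² + 0.28² + 0.26² + 0.07² + 0.16² + 0.02² + 0.02² = 0.0081 + 0.0100 + 0.0784 + 0.0676 + 0.0049 + 0.0256 + 0.0004 + 0.0004 = 0.1954
B_terr = 1 / 0.1954 = 5.1177
Σp_lapiᵢ² = 0.02² + 0.02² + 0.86² + 0.02² + 0.02² + 0.02² + 0.02² + 0.02² = 0.0004 + 0.0004 + 0.7396 + 0.0004 + 0.0004 + 0.0004 + 0.0004 + 0.0004 = 0.7424
B_lapi = 1 / 0.7424 = 1.3470
Σp_hortᵢ² = 0.09² + 0.38² + 0.07² + 0.02² + 0.27² + 0.12² + 0.03² + 0.02² = 0.0081 + 0.1444 + 0.0049 + 0.0004 + 0.0729 + 0.0144 + 0.0009 + 0.0004 = 0.2464
B_hort = 1 / 0.2464 = 4.0584
Highest B → broadest niche (most generalist): Bombus pascuorum (B = 6.28).

Bombus pascuorum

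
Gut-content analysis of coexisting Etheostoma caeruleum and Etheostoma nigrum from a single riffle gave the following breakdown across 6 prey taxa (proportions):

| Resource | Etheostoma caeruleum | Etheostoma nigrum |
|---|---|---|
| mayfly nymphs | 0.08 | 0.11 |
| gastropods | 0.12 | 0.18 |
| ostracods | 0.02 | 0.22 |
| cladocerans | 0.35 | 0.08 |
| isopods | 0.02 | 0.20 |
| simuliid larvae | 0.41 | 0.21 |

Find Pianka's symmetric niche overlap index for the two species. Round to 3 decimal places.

0.639

Σ p₁ᵢp₂ᵢ = 0.0088 + 0.0216 + 0.0044 + 0.0280 + 0.0040 + 0.0861 = 0.1529
Σp_1ᵢ² = 0.08² + 0.12² + 0.02² + 0.35² + 0.02² + 0.41² = 0.0064 + 0.0144 + 0.0004 + 0.1225 + 0.0004 + 0.1681 = 0.3122
Σp_2ᵢ² = 0.11² + 0.18² + 0.22² + 0.08² + 0.20² + 0.21² = 0.0121 + 0.0324 + 0.0484 + 0.0064 + 0.0400 + 0.0441 = 0.1834
O = 0.1529 / √(0.3122 × 0.1834) = 0.1529 / 0.239285 = 0.63899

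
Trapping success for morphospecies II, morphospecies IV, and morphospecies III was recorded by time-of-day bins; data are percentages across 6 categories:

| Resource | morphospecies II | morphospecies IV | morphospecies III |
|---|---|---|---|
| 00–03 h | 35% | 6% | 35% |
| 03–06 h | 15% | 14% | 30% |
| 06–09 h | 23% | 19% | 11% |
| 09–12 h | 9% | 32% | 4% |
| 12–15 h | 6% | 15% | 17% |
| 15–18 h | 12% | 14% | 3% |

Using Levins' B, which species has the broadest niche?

Convert percentages to proportions (divide by 100).
Σp_IIᵢ² = 0.35² + 0.15² + 0.23² + 0.09² + 0.06² + 0.12² = 0.1225 + 0.0225 + 0.0529 + 0.0081 + 0.0036 + 0.0144 = 0.2240
B_II = 1 / 0.2240 = 4.4643
Σp_IVᵢ² = 0.06² + 0.14² + 0.19² + 0.32² + 0.15² + 0.14² = 0.0036 + 0.0196 + 0.0361 + 0.1024 + 0.0225 + 0.0196 = 0.2038
B_IV = 1 / 0.2038 = 4.9068
Σp_IIIᵢ² = 0.35² + 0.30² + 0.11² + 0.04² + 0.17² + 0.03² = 0.1225 + 0.0900 + 0.0121 + 0.0016 + 0.0289 + 0.0009 = 0.2560
B_III = 1 / 0.2560 = 3.9063
Highest B → broadest niche (most generalist): morphospecies IV (B = 4.91).

morphospecies IV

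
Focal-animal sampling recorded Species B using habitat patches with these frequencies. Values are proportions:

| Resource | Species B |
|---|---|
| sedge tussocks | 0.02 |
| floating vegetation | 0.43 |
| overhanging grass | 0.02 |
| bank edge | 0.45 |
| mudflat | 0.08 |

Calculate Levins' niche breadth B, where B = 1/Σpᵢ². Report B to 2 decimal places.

Σpᵢ² = 0.02² + 0.43² + 0.02² + 0.45² + 0.08² = 0.0004 + 0.1849 + 0.0004 + 0.2025 + 0.0064 = 0.3946
B = 1 / 0.3946 = 2.5342

2.53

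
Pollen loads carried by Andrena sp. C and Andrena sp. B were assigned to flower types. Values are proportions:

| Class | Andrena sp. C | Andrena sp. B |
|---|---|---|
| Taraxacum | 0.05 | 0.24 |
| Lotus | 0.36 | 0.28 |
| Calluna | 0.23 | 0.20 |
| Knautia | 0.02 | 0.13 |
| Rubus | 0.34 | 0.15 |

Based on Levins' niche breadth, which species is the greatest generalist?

Σp_Cᵢ² = 0.05² + 0.36² + 0.23² + 0.02² + 0.34² = 0.0025 + 0.1296 + 0.0529 + 0.0004 + 0.1156 = 0.3010
B_C = 1 / 0.3010 = 3.3223
Σp_Bᵢ² = 0.24² + 0.28² + 0.20² + 0.13² + 0.15² = 0.0576 + 0.0784 + 0.0400 + 0.0169 + 0.0225 = 0.2154
B_B = 1 / 0.2154 = 4.6425
Highest B → broadest niche (most generalist): Andrena sp. B (B = 4.64).

Andrena sp. B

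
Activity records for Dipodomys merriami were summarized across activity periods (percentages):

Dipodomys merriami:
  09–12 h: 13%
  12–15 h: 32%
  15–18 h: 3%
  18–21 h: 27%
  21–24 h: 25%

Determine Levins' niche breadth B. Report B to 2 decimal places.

3.91

Convert percentages to proportions (divide by 100).
Σpᵢ² = 0.13² + 0.32² + 0.03² + 0.27² + 0.25² = 0.0169 + 0.1024 + 0.0009 + 0.0729 + 0.0625 = 0.2556
B = 1 / 0.2556 = 3.9124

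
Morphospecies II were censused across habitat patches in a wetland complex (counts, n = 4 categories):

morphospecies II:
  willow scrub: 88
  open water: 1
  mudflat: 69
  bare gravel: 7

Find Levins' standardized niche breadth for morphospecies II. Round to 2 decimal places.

0.39

Proportions for morphospecies II (n=165): 88/165=0.5333, 1/165=0.0061, 69/165=0.4182, 7/165=0.0424
Σpᵢ² = 0.5333² + 0.0061² + 0.4182² + 0.0424² = 0.284409 + 0.000037 + 0.174891 + 0.001798 = 0.461135
B = 1 / 0.461135 = 2.1686
Bₛ = (B − 1)/(n − 1) = (2.1686 − 1)/(4 − 1) = 1.1686/3 = 0.3895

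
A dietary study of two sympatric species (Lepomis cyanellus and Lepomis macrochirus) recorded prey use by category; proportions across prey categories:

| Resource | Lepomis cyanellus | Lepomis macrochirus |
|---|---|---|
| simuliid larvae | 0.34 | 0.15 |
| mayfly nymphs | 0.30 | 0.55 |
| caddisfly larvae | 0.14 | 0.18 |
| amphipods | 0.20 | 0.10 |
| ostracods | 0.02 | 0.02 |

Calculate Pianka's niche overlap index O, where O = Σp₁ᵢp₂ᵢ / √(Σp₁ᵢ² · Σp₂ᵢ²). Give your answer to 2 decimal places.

0.84

Σ p₁ᵢp₂ᵢ = 0.0510 + 0.1650 + 0.0252 + 0.0200 + 0.0004 = 0.2616
Σp_1ᵢ² = 0.34² + 0.30² + 0.14² + 0.20² + 0.02² = 0.1156 + 0.0900 + 0.0196 + 0.0400 + 0.0004 = 0.2656
Σp_2ᵢ² = 0.15² + 0.55² + 0.18² + 0.10² + 0.02² = 0.0225 + 0.3025 + 0.0324 + 0.0100 + 0.0004 = 0.3678
O = 0.2616 / √(0.2656 × 0.3678) = 0.2616 / 0.31255 = 0.8370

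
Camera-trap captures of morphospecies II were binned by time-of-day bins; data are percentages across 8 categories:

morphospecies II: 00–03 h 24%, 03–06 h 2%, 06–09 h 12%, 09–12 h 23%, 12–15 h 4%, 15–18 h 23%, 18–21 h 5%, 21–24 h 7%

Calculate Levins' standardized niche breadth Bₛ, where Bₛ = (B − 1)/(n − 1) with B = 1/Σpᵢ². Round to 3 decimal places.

Convert percentages to proportions (divide by 100).
Σpᵢ² = 0.24² + 0.02² + 0.12² + 0.23² + 0.04² + 0.23² + 0.05² + 0.07² = 0.0576 + 0.0004 + 0.0144 + 0.0529 + 0.0016 + 0.0529 + 0.0025 + 0.0049 = 0.1872
B = 1 / 0.1872 = 5.34188
Bₛ = (B − 1)/(n − 1) = (5.34188 − 1)/(8 − 1) = 4.34188/7 = 0.62027

0.620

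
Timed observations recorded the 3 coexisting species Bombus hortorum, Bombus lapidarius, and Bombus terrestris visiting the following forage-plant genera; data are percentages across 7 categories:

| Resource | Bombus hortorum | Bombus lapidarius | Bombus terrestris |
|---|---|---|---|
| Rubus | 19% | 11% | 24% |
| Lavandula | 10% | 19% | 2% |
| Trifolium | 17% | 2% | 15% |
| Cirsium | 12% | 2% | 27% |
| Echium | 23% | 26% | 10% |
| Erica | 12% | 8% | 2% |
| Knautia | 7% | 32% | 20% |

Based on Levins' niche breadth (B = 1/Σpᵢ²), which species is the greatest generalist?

Convert percentages to proportions (divide by 100).
Σp_hortᵢ² = 0.19² + 0.10² + 0.17² + 0.12² + 0.23² + 0.12² + 0.07² = 0.0361 + 0.0100 + 0.0289 + 0.0144 + 0.0529 + 0.0144 + 0.0049 = 0.1616
B_hort = 1 / 0.1616 = 6.1881
Σp_lapiᵢ² = 0.11² + 0.19² + 0.02² + 0.02² + 0.26² + 0.08² + 0.32² = 0.0121 + 0.0361 + 0.0004 + 0.0004 + 0.0676 + 0.0064 + 0.1024 = 0.2254
B_lapi = 1 / 0.2254 = 4.4366
Σp_terrᵢ² = 0.24² + 0.02² + 0.15² + 0.27² + 0.10² + 0.02² + 0.20² = 0.0576 + 0.0004 + 0.0225 + 0.0729 + 0.0100 + 0.0004 + 0.0400 = 0.2038
B_terr = 1 / 0.2038 = 4.9068
Highest B → broadest niche (most generalist): Bombus hortorum (B = 6.19).

Bombus hortorum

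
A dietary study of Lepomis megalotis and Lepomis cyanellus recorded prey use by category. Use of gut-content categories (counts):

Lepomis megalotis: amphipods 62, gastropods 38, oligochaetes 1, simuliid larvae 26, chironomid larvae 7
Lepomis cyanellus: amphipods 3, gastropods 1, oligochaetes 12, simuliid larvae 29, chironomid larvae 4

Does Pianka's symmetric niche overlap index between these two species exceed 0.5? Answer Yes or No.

Proportions for Lepomis megalotis (n=134): 62/134=0.4627, 38/134=0.2836, 1/134=0.0075, 26/134=0.1940, 7/134=0.0522
Proportions for Lepomis cyanellus (n=49): 3/49=0.0612, 1/49=0.0204, 12/49=0.2449, 29/49=0.5918, 4/49=0.0816
Σ p₁ᵢp₂ᵢ = 0.028317 + 0.005785 + 0.001837 + 0.114809 + 0.004260 = 0.155008
Σp_1ᵢ² = 0.4627² + 0.2836² + 0.0075² + 0.1940² + 0.0522² = 0.214091 + 0.080429 + 0.000056 + 0.037636 + 0.002725 = 0.334937
Σp_2ᵢ² = 0.0612² + 0.0204² + 0.2449² + 0.5918² + 0.0816² = 0.003745 + 0.000416 + 0.059976 + 0.350227 + 0.006659 = 0.421023
O = 0.155008 / √(0.334937 × 0.421023) = 0.155008 / 0.3755212 = 0.4128
O = 0.4128 < 0.5 → No.

No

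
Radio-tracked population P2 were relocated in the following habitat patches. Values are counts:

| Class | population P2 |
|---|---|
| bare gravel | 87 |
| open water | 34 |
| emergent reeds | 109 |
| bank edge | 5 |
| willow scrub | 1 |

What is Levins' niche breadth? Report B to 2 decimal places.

Proportions for population P2 (n=236): 87/236=0.3686, 34/236=0.1441, 109/236=0.4619, 5/236=0.0212, 1/236=0.0042
Σpᵢ² = 0.3686² + 0.1441² + 0.4619² + 0.0212² + 0.0042² = 0.135866 + 0.020765 + 0.213352 + 0.000449 + 0.000018 = 0.370450
B = 1 / 0.370450 = 2.6994

2.70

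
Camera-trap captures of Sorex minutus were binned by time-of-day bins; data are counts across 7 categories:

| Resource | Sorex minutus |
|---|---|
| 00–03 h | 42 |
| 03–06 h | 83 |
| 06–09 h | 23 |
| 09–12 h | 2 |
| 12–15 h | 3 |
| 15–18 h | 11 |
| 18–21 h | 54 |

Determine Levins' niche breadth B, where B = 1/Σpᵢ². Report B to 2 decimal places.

Proportions for Sorex minutus (n=218): 42/218=0.1927, 83/218=0.3807, 23/218=0.1055, 2/218=0.0092, 3/218=0.0138, 11/218=0.0505, 54/218=0.2477
Σpᵢ² = 0.1927² + 0.3807² + 0.1055² + 0.0092² + 0.0138² + 0.0505² + 0.2477² = 0.037133 + 0.144932 + 0.011130 + 0.000085 + 0.000190 + 0.002550 + 0.061355 = 0.257375
B = 1 / 0.257375 = 3.8854

3.89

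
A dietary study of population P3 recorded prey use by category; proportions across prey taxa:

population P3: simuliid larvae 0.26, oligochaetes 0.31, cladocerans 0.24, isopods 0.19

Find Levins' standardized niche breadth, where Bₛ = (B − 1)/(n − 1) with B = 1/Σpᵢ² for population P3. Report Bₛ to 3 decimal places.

0.962

Σpᵢ² = 0.26² + 0.31² + 0.24² + 0.19² = 0.0676 + 0.0961 + 0.0576 + 0.0361 = 0.2574
B = 1 / 0.2574 = 3.88500
Bₛ = (B − 1)/(n − 1) = (3.88500 − 1)/(4 − 1) = 2.88500/3 = 0.96167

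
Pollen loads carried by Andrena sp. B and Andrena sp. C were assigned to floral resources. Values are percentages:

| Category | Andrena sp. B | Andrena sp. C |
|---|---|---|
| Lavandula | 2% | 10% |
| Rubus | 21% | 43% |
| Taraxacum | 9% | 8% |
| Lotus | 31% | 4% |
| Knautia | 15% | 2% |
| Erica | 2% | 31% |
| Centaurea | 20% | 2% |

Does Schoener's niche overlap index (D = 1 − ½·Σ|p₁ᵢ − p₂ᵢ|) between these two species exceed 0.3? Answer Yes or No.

Convert percentages to proportions (divide by 100).
Σ|p₁ᵢ − p₂ᵢ| = 0.08 + 0.22 + 0.01 + 0.27 + 0.13 + 0.29 + 0.18 = 1.18
D = 1 − ½ × 1.18 = 1 − 0.590 = 0.4100
D = 0.4100 > 0.3 → Yes.

Yes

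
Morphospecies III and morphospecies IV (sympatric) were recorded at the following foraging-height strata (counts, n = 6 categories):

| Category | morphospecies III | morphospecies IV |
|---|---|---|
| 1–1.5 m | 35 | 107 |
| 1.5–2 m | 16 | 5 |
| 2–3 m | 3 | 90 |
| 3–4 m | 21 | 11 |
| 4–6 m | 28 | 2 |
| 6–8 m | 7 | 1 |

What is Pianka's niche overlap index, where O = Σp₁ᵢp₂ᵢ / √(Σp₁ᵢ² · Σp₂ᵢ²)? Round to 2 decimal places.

0.59

Proportions for morphospecies III (n=110): 35/110=0.3182, 16/110=0.1455, 3/110=0.0273, 21/110=0.1909, 28/110=0.2545, 7/110=0.0636
Proportions for morphospecies IV (n=216): 107/216=0.4954, 5/216=0.0231, 90/216=0.4167, 11/216=0.0509, 2/216=0.0093, 1/216=0.0046
Σ p₁ᵢp₂ᵢ = 0.157636 + 0.003361 + 0.011376 + 0.009717 + 0.002367 + 0.000293 = 0.184750
Σp_1ᵢ² = 0.3182² + 0.1455² + 0.0273² + 0.1909² + 0.2545² + 0.0636² = 0.101251 + 0.021170 + 0.000745 + 0.036443 + 0.064770 + 0.004045 = 0.228424
Σp_2ᵢ² = 0.4954² + 0.0231² + 0.4167² + 0.0509² + 0.0093² + 0.0046² = 0.245421 + 0.000534 + 0.173639 + 0.002591 + 0.000086 + 0.000021 = 0.422292
O = 0.184750 / √(0.228424 × 0.422292) = 0.184750 / 0.3105827 = 0.5948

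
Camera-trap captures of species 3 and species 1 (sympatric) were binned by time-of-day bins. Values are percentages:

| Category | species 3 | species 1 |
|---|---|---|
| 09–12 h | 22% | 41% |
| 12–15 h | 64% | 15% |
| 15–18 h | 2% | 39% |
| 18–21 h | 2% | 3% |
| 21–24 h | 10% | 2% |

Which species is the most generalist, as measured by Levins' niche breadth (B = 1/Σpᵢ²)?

species 1

Convert percentages to proportions (divide by 100).
Σp_3ᵢ² = 0.22² + 0.64² + 0.02² + 0.02² + 0.10² = 0.0484 + 0.4096 + 0.0004 + 0.0004 + 0.0100 = 0.4688
B_3 = 1 / 0.4688 = 2.1331
Σp_1ᵢ² = 0.41² + 0.15² + 0.39² + 0.03² + 0.02² = 0.1681 + 0.0225 + 0.1521 + 0.0009 + 0.0004 = 0.3440
B_1 = 1 / 0.3440 = 2.9070
Highest B → broadest niche (most generalist): species 1 (B = 2.91).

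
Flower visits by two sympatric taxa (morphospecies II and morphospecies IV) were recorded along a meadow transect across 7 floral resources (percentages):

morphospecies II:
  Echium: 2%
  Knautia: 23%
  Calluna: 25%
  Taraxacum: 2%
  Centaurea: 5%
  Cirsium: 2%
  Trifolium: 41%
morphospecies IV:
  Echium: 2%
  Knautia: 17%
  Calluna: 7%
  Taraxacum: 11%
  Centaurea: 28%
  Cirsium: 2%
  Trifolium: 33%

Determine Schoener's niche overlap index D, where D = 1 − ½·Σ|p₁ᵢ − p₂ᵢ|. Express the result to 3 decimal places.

0.680

Convert percentages to proportions (divide by 100).
Σ|p₁ᵢ − p₂ᵢ| = 0.00 + 0.06 + 0.18 + 0.09 + 0.23 + 0.00 + 0.08 = 0.64
D = 1 − ½ × 0.64 = 1 − 0.320 = 0.68000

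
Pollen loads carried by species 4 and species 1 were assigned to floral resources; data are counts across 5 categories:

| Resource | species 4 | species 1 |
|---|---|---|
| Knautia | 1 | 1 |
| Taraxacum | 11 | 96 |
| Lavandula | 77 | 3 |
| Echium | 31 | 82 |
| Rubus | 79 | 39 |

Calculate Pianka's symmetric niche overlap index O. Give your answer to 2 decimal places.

Proportions for species 4 (n=199): 1/199=0.0050, 11/199=0.0553, 77/199=0.3869, 31/199=0.1558, 79/199=0.3970
Proportions for species 1 (n=221): 1/221=0.0045, 96/221=0.4344, 3/221=0.0136, 82/221=0.3710, 39/221=0.1765
Σ p₁ᵢp₂ᵢ = 0.000023 + 0.024022 + 0.005262 + 0.057802 + 0.070071 = 0.157180
Σp_1ᵢ² = 0.0050² + 0.0553² + 0.3869² + 0.1558² + 0.3970² = 0.000025 + 0.003058 + 0.149692 + 0.024274 + 0.157609 = 0.334658
Σp_2ᵢ² = 0.0045² + 0.4344² + 0.0136² + 0.3710² + 0.1765² = 0.000020 + 0.188703 + 0.000185 + 0.137641 + 0.031152 = 0.357701
O = 0.157180 / √(0.334658 × 0.357701) = 0.157180 / 0.3459877 = 0.4543

0.45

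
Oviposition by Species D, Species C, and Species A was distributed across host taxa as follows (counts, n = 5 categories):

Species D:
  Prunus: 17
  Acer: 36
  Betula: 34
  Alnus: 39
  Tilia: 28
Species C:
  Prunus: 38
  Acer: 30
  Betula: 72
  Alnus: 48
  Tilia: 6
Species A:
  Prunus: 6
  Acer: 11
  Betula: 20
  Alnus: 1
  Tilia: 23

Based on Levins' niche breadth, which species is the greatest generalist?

Proportions for Species D (n=154): 17/154=0.1104, 36/154=0.2338, 34/154=0.2208, 39/154=0.2532, 28/154=0.1818
Proportions for Species C (n=194): 38/194=0.1959, 30/194=0.1546, 72/194=0.3711, 48/194=0.2474, 6/194=0.0309
Proportions for Species A (n=61): 6/61=0.0984, 11/61=0.1803, 20/61=0.3279, 1/61=0.0164, 23/61=0.3770
Σp_Dᵢ² = 0.1104² + 0.2338² + 0.2208² + 0.2532² + 0.1818² = 0.012188 + 0.054662 + 0.048753 + 0.064110 + 0.033051 = 0.212764
B_D = 1 / 0.212764 = 4.7000
Σp_Cᵢ² = 0.1959² + 0.1546² + 0.3711² + 0.2474² + 0.0309² = 0.038377 + 0.023901 + 0.137715 + 0.061207 + 0.000955 = 0.262155
B_C = 1 / 0.262155 = 3.8145
Σp_Aᵢ² = 0.0984² + 0.1803² + 0.3279² + 0.0164² + 0.3770² = 0.009683 + 0.032508 + 0.107518 + 0.000269 + 0.142129 = 0.292107
B_A = 1 / 0.292107 = 3.4234
Highest B → broadest niche (most generalist): Species D (B = 4.70).

Species D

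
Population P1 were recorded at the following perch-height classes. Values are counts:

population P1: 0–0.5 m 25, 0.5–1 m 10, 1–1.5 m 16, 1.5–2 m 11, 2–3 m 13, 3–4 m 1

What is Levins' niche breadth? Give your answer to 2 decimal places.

Proportions for population P1 (n=76): 25/76=0.3289, 10/76=0.1316, 16/76=0.2105, 11/76=0.1447, 13/76=0.1711, 1/76=0.0132
Σpᵢ² = 0.3289² + 0.1316² + 0.2105² + 0.1447² + 0.1711² + 0.0132² = 0.108175 + 0.017319 + 0.044310 + 0.020938 + 0.029275 + 0.000174 = 0.220191
B = 1 / 0.220191 = 4.5415

4.54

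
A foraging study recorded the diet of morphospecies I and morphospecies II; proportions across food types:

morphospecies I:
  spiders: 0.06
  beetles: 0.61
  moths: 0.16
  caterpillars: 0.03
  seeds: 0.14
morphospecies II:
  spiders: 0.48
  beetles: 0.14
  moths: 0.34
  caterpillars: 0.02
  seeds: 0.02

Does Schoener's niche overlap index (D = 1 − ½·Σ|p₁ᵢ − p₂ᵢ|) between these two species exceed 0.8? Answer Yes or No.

Σ|p₁ᵢ − p₂ᵢ| = 0.42 + 0.47 + 0.18 + 0.01 + 0.12 = 1.20
D = 1 − ½ × 1.20 = 1 − 0.600 = 0.4000
D = 0.4000 < 0.8 → No.

No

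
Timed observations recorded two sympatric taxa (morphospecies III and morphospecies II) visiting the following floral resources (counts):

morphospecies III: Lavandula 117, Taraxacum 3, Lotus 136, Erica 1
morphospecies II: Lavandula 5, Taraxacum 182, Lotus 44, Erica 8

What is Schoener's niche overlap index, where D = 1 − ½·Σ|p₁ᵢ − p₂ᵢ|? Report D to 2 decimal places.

Proportions for morphospecies III (n=257): 117/257=0.4553, 3/257=0.0117, 136/257=0.5292, 1/257=0.0039
Proportions for morphospecies II (n=239): 5/239=0.0209, 182/239=0.7615, 44/239=0.1841, 8/239=0.0335
Σ|p₁ᵢ − p₂ᵢ| = 0.4344 + 0.7498 + 0.3451 + 0.0296 = 1.5589
D = 1 − ½ × 1.5589 = 1 − 0.77945 = 0.22055

0.22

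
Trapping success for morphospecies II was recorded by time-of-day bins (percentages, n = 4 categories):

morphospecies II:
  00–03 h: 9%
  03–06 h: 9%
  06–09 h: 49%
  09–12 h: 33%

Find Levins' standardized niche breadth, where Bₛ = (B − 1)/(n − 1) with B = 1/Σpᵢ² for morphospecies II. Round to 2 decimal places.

Convert percentages to proportions (divide by 100).
Σpᵢ² = 0.09² + 0.09² + 0.49² + 0.33² = 0.0081 + 0.0081 + 0.2401 + 0.1089 = 0.3652
B = 1 / 0.3652 = 2.7382
Bₛ = (B − 1)/(n − 1) = (2.7382 − 1)/(4 − 1) = 1.7382/3 = 0.5794

0.58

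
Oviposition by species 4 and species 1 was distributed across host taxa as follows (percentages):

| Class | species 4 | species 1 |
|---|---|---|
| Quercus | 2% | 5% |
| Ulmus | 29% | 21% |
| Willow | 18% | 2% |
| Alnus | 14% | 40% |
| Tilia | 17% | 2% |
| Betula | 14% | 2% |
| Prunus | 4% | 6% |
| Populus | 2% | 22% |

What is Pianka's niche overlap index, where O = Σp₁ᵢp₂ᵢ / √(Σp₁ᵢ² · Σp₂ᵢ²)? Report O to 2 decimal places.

0.61

Convert percentages to proportions (divide by 100).
Σ p₁ᵢp₂ᵢ = 0.0010 + 0.0609 + 0.0036 + 0.0560 + 0.0034 + 0.0028 + 0.0024 + 0.0044 = 0.1345
Σp_1ᵢ² = 0.02² + 0.29² + 0.18² + 0.14² + 0.17² + 0.14² + 0.04² + 0.02² = 0.0004 + 0.0841 + 0.0324 + 0.0196 + 0.0289 + 0.0196 + 0.0016 + 0.0004 = 0.1870
Σp_2ᵢ² = 0.05² + 0.21² + 0.02² + 0.40² + 0.02² + 0.02² + 0.06² + 0.22² = 0.0025 + 0.0441 + 0.0004 + 0.1600 + 0.0004 + 0.0004 + 0.0036 + 0.0484 = 0.2598
O = 0.1345 / √(0.1870 × 0.2598) = 0.1345 / 0.22041 = 0.6102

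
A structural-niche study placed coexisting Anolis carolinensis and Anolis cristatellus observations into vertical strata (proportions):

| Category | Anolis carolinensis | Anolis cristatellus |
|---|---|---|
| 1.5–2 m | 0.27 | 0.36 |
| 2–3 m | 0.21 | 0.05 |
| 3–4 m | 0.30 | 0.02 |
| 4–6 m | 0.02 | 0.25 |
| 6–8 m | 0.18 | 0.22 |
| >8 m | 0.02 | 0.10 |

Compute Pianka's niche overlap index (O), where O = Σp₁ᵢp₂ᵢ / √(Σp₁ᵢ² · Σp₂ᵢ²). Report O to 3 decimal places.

0.650

Σ p₁ᵢp₂ᵢ = 0.0972 + 0.0105 + 0.0060 + 0.0050 + 0.0396 + 0.0020 = 0.1603
Σp_1ᵢ² = 0.27² + 0.21² + 0.30² + 0.02² + 0.18² + 0.02² = 0.0729 + 0.0441 + 0.0900 + 0.0004 + 0.0324 + 0.0004 = 0.2402
Σp_2ᵢ² = 0.36² + 0.05² + 0.02² + 0.25² + 0.22² + 0.10² = 0.1296 + 0.0025 + 0.0004 + 0.0625 + 0.0484 + 0.0100 = 0.2534
O = 0.1603 / √(0.2402 × 0.2534) = 0.1603 / 0.246712 = 0.64975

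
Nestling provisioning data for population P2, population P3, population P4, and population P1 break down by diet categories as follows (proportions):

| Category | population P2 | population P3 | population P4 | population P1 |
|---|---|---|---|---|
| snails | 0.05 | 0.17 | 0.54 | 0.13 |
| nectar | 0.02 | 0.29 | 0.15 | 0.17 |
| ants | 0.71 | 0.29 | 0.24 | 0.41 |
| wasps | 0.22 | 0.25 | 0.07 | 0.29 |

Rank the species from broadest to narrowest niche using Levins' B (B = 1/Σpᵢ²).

Σp_P2ᵢ² = 0.05² + 0.02² + 0.71² + 0.22² = 0.0025 + 0.0004 + 0.5041 + 0.0484 = 0.5554
B_P2 = 1 / 0.5554 = 1.8005
Σp_P3ᵢ² = 0.17² + 0.29² + 0.29² + 0.25² = 0.0289 + 0.0841 + 0.0841 + 0.0625 = 0.2596
B_P3 = 1 / 0.2596 = 3.8521
Σp_P4ᵢ² = 0.54² + 0.15² + 0.24² + 0.07² = 0.2916 + 0.0225 + 0.0576 + 0.0049 = 0.3766
B_P4 = 1 / 0.3766 = 2.6553
Σp_P1ᵢ² = 0.13² + 0.17² + 0.41² + 0.29² = 0.0169 + 0.0289 + 0.1681 + 0.0841 = 0.2980
B_P1 = 1 / 0.2980 = 3.3557
Ranking by B (broadest → narrowest): population P3 (3.85) > population P1 (3.36) > population P4 (2.66) > population P2 (1.80)

population P3 > population P1 > population P4 > population P2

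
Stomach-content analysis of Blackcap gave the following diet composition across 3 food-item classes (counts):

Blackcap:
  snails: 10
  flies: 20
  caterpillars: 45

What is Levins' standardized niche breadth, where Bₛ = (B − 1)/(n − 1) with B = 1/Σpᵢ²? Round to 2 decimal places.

0.61

Proportions for Blackcap (n=75): 10/75=0.1333, 20/75=0.2667, 45/75=0.6000
Σpᵢ² = 0.1333² + 0.2667² + 0.6000² = 0.017769 + 0.071129 + 0.360000 = 0.448898
B = 1 / 0.448898 = 2.2277
Bₛ = (B − 1)/(n − 1) = (2.2277 − 1)/(3 − 1) = 1.2277/2 = 0.6139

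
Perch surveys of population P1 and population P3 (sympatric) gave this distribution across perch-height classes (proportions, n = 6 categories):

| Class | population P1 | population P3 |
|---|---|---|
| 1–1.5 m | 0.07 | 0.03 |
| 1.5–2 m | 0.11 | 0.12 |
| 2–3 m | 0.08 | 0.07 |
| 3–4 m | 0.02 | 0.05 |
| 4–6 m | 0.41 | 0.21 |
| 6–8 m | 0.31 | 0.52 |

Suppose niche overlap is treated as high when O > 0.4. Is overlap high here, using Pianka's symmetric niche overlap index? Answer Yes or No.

Σ p₁ᵢp₂ᵢ = 0.0021 + 0.0132 + 0.0056 + 0.0010 + 0.0861 + 0.1612 = 0.2692
Σp_1ᵢ² = 0.07² + 0.11² + 0.08² + 0.02² + 0.41² + 0.31² = 0.0049 + 0.0121 + 0.0064 + 0.0004 + 0.1681 + 0.0961 = 0.2880
Σp_2ᵢ² = 0.03² + 0.12² + 0.07² + 0.05² + 0.21² + 0.52² = 0.0009 + 0.0144 + 0.0049 + 0.0025 + 0.0441 + 0.2704 = 0.3372
O = 0.2692 / √(0.2880 × 0.3372) = 0.2692 / 0.31163 = 0.8638
O = 0.8638 > 0.4 → Yes.

Yes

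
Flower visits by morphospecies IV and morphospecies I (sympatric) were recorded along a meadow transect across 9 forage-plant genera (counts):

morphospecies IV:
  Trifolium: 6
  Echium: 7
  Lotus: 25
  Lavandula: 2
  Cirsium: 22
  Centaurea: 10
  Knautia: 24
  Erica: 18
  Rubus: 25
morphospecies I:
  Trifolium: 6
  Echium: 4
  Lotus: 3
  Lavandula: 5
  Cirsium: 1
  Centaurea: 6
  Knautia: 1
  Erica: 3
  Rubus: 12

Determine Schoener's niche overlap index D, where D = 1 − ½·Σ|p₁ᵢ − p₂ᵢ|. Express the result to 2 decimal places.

Proportions for morphospecies IV (n=139): 6/139=0.0432, 7/139=0.0504, 25/139=0.1799, 2/139=0.0144, 22/139=0.1583, 10/139=0.0719, 24/139=0.1727, 18/139=0.1295, 25/139=0.1799
Proportions for morphospecies I (n=41): 6/41=0.1463, 4/41=0.0976, 3/41=0.0732, 5/41=0.1220, 1/41=0.0244, 6/41=0.1463, 1/41=0.0244, 3/41=0.0732, 12/41=0.2927
Σ|p₁ᵢ − p₂ᵢ| = 0.1031 + 0.0472 + 0.1067 + 0.1076 + 0.1339 + 0.0744 + 0.1483 + 0.0563 + 0.1128 = 0.8903
D = 1 − ½ × 0.8903 = 1 − 0.44515 = 0.55485

0.55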